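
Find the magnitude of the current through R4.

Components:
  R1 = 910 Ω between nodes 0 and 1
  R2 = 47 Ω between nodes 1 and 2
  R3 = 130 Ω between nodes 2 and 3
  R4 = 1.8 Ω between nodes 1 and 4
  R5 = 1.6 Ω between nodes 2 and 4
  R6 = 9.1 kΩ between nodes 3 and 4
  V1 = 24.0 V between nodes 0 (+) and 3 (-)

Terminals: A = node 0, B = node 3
Nodal analysis, taking node 3 as the 0 V reference.
Source V1 fixes V_0 = 24 V.
KCL at each unknown node (sum of currents leaving = 0; resistances in Ω):
  Node 1: (V_1 - 24)/910 + (V_1 - V_2)/47 + (V_1 - V_4)/1.8 = 0
  Node 2: (V_2 - V_1)/47 + (V_2 - 0)/130 + (V_2 - V_4)/1.6 = 0
  Node 4: (V_4 - V_1)/1.8 + (V_4 - V_2)/1.6 + (V_4 - 0)/9100 = 0
Collecting terms (coefficients in siemens):
  0.5779·V_1 - 0.02128·V_2 - 0.5556·V_4 = 0.02637
  0.654·V_2 - 0.02128·V_1 - 0.625·V_4 = 0
  1.181·V_4 - 0.5556·V_1 - 0.625·V_2 = 0
Solving these 3 simultaneous equations (Gaussian elimination) gives:
  V_1 = 3.026 V, V_2 = 2.954 V, V_4 = 2.987 V
I_R4 = (V_1 - V_4)/R4 = (3.026 - 2.987)/1.8 = 0.0215 A
|I_R4| = 0.0215 A

Final answer: |I_R4| = 0.0215 A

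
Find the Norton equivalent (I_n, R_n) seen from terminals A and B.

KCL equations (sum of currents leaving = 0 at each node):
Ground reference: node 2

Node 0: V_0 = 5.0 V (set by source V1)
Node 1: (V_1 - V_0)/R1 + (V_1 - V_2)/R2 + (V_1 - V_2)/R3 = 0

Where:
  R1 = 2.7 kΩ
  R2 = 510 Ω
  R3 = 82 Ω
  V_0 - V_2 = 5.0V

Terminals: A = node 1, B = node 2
Find the Thévenin equivalent first; then I_n = V_th/R_th and R_n = R_th.
Step 1 — V_th is the open-circuit voltage V_A - V_B (nothing connected across the terminals).
Nodal analysis, taking node 2 as the 0 V reference.
Source V1 fixes V_0 = 5 V.
KCL at each unknown node (sum of currents leaving = 0; resistances in Ω):
  Node 1: (V_1 - 5)/2700 + (V_1 - 0)/510 + (V_1 - 0)/82 = 0
Collecting terms: 0.01453 × V_1 = 0.001852  =>  V_1 = 0.1275 V
V_th = V_1 - V_2 = 0.1275 - 0 = 0.1275 V
Step 2 — R_th: zero the source — replace V1 by a short circuit (node 2 merges into node 0) — and find the resistance seen between A (node 1) and B (node 0).
Reduce the network between node 1 (A) and node 0 (B) by series/parallel combination:
  Rp1 = R1 ‖ R2 ‖ R3 (parallel, all between nodes 0 and 1) = 1/(1/2700 + 1/510 + 1/82) = 68.84 Ω
R_th = 68.84 Ω
I_n = V_th/R_th = 0.1275/68.84 = 0.001852 A, and R_n = R_th = 68.84 Ω

Final answer: I_n = 0.001852 A, R_n = 68.84 Ω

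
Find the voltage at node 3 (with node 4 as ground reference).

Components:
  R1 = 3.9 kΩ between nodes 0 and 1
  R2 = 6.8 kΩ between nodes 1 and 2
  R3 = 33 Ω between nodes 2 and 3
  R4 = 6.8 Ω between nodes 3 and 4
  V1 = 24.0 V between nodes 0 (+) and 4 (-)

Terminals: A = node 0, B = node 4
Nodal analysis, taking node 4 as the 0 V reference.
Source V1 fixes V_0 = 24 V.
KCL at each unknown node (sum of currents leaving = 0; resistances in Ω):
  Node 1: (V_1 - 24)/3900 + (V_1 - V_2)/6800 = 0
  Node 2: (V_2 - V_1)/6800 + (V_2 - V_3)/33 = 0
  Node 3: (V_3 - V_2)/33 + (V_3 - 0)/6.8 = 0
Collecting terms (coefficients in siemens):
  0.0004035·V_1 - 0.0001471·V_2 = 0.006154
  0.03045·V_2 - 0.0001471·V_1 - 0.0303·V_3 = 0
  0.1774·V_3 - 0.0303·V_2 = 0
Solving these 3 simultaneous equations (Gaussian elimination) gives:
  V_1 = 15.28 V, V_2 = 0.08894 V, V_3 = 0.0152 V
The requested potential is V_3 = 0.0152 V.

Final answer: V_3 = 0.0152 V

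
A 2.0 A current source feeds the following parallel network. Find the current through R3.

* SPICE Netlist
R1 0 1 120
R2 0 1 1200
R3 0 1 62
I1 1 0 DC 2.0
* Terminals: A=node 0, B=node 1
All resistors sit directly between nodes 0 and 1, so they are in parallel and share one voltage V; the full source current 2 A splits among them.
1/R_par = 1/120 + 1/1200 + 1/62 = 0.0253 S  =>  R_par = 39.53 Ω
V = I × R_par = 2 × 39.53 = 79.06 V
I_R3 = V/R3 = 79.06/62 = 1.275 A

Final answer: 1.275 A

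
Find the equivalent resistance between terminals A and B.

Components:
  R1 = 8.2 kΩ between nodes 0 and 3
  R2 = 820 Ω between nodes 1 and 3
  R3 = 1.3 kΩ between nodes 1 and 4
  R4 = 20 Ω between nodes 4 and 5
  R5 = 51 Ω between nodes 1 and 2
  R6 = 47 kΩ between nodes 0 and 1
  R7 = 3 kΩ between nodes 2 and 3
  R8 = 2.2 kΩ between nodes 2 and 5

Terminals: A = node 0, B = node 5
The network is not a plain series/parallel combination. Inject a 1 A test current into terminal A (node 0) and return it from terminal B (node 5); then R_eq = V_A / (1 A).
Nodal analysis, taking node 5 as the 0 V reference.
Current source I_test pushes 1 A into node 0 and draws it out of node 5.
KCL at each unknown node (sum of currents leaving = 0; resistances in Ω):
  Node 0: (V_0 - V_3)/8200 + (V_0 - V_1)/47000 - 1 = 0
  Node 1: (V_1 - V_0)/47000 + (V_1 - V_3)/820 + (V_1 - V_4)/1300 + (V_1 - V_2)/51 = 0
  Node 2: (V_2 - V_1)/51 + (V_2 - V_3)/3000 + (V_2 - 0)/2200 = 0
  Node 3: (V_3 - V_0)/8200 + (V_3 - V_1)/820 + (V_3 - V_2)/3000 = 0
  Node 4: (V_4 - V_1)/1300 + (V_4 - 0)/20 = 0
Collecting terms (coefficients in siemens):
  0.0001432·V_0 - 0.00002128·V_1 - 0.000122·V_3 = 1
  0.02162·V_1 - 0.00002128·V_0 - 0.01961·V_2 - 0.00122·V_3 - 0.0007692·V_4 = 0
  0.0204·V_2 - 0.01961·V_1 - 0.0003333·V_3 = 0
  0.001675·V_3 - 0.000122·V_0 - 0.00122·V_1 - 0.0003333·V_2 = 0
  0.05077·V_4 - 0.0007692·V_1 = 0
Solving these 5 simultaneous equations (Gaussian elimination) gives:
  V_0 = 8270 V, V_1 = 828.6 V, V_2 = 819 V, V_3 = 1369 V
  V_4 = 12.55 V
R_eq = V_0 / 1 A = 8270 Ω = 8.27 kΩ

Final answer: 8.27 kΩ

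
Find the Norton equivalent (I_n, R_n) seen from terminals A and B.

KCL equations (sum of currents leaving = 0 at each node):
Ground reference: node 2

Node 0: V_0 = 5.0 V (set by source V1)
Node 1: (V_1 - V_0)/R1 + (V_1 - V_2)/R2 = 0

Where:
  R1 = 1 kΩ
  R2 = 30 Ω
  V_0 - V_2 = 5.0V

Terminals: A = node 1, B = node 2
Find the Thévenin equivalent first; then I_n = V_th/R_th and R_n = R_th.
Step 1 — V_th is the open-circuit voltage V_A - V_B (nothing connected across the terminals).
Nodal analysis, taking node 2 as the 0 V reference.
Source V1 fixes V_0 = 5 V.
KCL at each unknown node (sum of currents leaving = 0; resistances in Ω):
  Node 1: (V_1 - 5)/1000 + (V_1 - 0)/30 = 0
Collecting terms: 0.03433 × V_1 = 0.005  =>  V_1 = 0.1456 V
V_th = V_1 - V_2 = 0.1456 - 0 = 0.1456 V
Step 2 — R_th: zero the source — replace V1 by a short circuit (node 2 merges into node 0) — and find the resistance seen between A (node 1) and B (node 0).
Reduce the network between node 1 (A) and node 0 (B) by series/parallel combination:
  Rp1 = R1 ‖ R2 (parallel, both between nodes 0 and 1) = 1/(1/1000 + 1/30) = 29.13 Ω
R_th = 29.13 Ω
I_n = V_th/R_th = 0.1456/29.13 = 0.005 A, and R_n = R_th = 29.13 Ω

Final answer: I_n = 0.005 A, R_n = 29.13 Ω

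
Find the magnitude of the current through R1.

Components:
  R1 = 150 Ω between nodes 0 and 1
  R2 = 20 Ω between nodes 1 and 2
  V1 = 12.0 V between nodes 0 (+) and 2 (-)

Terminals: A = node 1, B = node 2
Nodal analysis, taking node 2 as the 0 V reference.
Source V1 fixes V_0 = 12 V.
KCL at each unknown node (sum of currents leaving = 0; resistances in Ω):
  Node 1: (V_1 - 12)/150 + (V_1 - 0)/20 = 0
Collecting terms: 0.05667 × V_1 = 0.08  =>  V_1 = 1.412 V
I_R1 = (V_0 - V_1)/R1 = (12 - 1.412)/150 = 0.07059 A
|I_R1| = 0.07059 A

Final answer: |I_R1| = 0.07059 A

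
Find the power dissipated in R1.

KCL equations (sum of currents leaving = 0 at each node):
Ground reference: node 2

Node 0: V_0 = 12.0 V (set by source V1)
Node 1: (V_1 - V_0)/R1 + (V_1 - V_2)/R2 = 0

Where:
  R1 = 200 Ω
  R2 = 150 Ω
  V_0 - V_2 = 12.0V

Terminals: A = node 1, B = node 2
Nodal analysis, taking node 2 as the 0 V reference.
Source V1 fixes V_0 = 12 V.
KCL at each unknown node (sum of currents leaving = 0; resistances in Ω):
  Node 1: (V_1 - 12)/200 + (V_1 - 0)/150 = 0
Collecting terms: 0.01167 × V_1 = 0.06  =>  V_1 = 5.143 V
I_R1 = (V_0 - V_1)/R1 = (12 - 5.143)/200 = 0.03429 A
P_R1 = I_R1² × R1 = (0.03429)² × 200 = 0.2351 W

Final answer: 0.2351 W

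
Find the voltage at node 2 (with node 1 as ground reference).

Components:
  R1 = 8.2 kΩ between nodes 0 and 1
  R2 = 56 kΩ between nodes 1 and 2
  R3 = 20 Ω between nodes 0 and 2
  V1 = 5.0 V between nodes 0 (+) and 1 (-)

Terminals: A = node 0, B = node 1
Nodal analysis, taking node 1 as the 0 V reference.
Source V1 fixes V_0 = 5 V.
KCL at each unknown node (sum of currents leaving = 0; resistances in Ω):
  Node 2: (V_2 - 0)/56000 + (V_2 - 5)/20 = 0
Collecting terms: 0.05002 × V_2 = 0.25  =>  V_2 = 4.998 V
The requested potential is V_2 = 4.998 V.

Final answer: V_2 = 4.998 V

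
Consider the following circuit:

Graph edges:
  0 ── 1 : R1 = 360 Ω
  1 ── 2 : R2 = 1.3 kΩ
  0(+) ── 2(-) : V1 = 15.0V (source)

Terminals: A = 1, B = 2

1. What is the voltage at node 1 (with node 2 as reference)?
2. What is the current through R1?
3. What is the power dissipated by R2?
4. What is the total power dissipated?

Nodal analysis, taking node 2 as the 0 V reference.
Source V1 fixes V_0 = 15 V.
KCL at each unknown node (sum of currents leaving = 0; resistances in Ω):
  Node 1: (V_1 - 15)/360 + (V_1 - 0)/1300 = 0
Collecting terms: 0.003547 × V_1 = 0.04167  =>  V_1 = 11.75 V
Part 1:
  Read off the nodal solution: V_1 = 11.75 V
Part 2:
  I_R1 = (V_0 - V_1)/R1 = (15 - 11.75)/360 = 0.009036 A
  Magnitude: I_R1 = 0.009036 A
Part 3:
  I_R2 = (V_1 - V_2)/R2 = (11.75 - 0)/1300 = 0.009036 A
  P_R2 = I_R2² × R2 = (0.009036)² × 1300 = 0.1061 W
Part 4:
  Power in each resistor, P = (ΔV)²/R:
    P_R1 = (15 - 11.75)²/360 = 0.02939 W
    P_R2 = (11.75 - 0)²/1300 = 0.1061 W
  P_total = P_R1 + P_R2 = 0.1355 W

Final answers:
1. V_1 = 11.75 V
2. I_R1 = 0.009036 A
3. P_R2 = 0.1061 W
4. P_total = 0.1355 W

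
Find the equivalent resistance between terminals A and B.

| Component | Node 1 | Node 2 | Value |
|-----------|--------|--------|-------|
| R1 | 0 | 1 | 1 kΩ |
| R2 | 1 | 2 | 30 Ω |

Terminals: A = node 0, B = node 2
Reduce the network between node 0 (A) and node 2 (B) by series/parallel combination:
  Rs1 = R1 + R2 (series, joined only at node 1) = 1000 + 30 = 1030 Ω
R_eq = 1.03 kΩ

Final answer: 1.03 kΩ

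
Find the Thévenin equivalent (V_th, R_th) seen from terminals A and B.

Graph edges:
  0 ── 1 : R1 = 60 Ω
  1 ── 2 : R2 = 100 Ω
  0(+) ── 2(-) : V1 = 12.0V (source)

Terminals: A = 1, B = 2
Step 1 — V_th is the open-circuit voltage V_A - V_B (nothing connected across the terminals).
Nodal analysis, taking node 2 as the 0 V reference.
Source V1 fixes V_0 = 12 V.
KCL at each unknown node (sum of currents leaving = 0; resistances in Ω):
  Node 1: (V_1 - 12)/60 + (V_1 - 0)/100 = 0
Collecting terms: 0.02667 × V_1 = 0.2  =>  V_1 = 7.5 V
V_th = V_1 - V_2 = 7.5 - 0 = 7.5 V
Step 2 — R_th: zero the source — replace V1 by a short circuit (node 2 merges into node 0) — and find the resistance seen between A (node 1) and B (node 0).
Reduce the network between node 1 (A) and node 0 (B) by series/parallel combination:
  Rp1 = R1 ‖ R2 (parallel, both between nodes 0 and 1) = 1/(1/60 + 1/100) = 37.5 Ω
R_th = 37.5 Ω

Final answer: V_th = 7.5 V, R_th = 37.5 Ω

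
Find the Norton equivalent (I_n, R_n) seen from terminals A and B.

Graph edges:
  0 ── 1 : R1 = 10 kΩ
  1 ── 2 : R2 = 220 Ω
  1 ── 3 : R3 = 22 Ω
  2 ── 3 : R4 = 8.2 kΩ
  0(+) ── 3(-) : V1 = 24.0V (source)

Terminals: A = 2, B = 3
Find the Thévenin equivalent first; then I_n = V_th/R_th and R_n = R_th.
Step 1 — V_th is the open-circuit voltage V_A - V_B (nothing connected across the terminals).
Nodal analysis, taking node 3 as the 0 V reference.
Source V1 fixes V_0 = 24 V.
KCL at each unknown node (sum of currents leaving = 0; resistances in Ω):
  Node 1: (V_1 - 24)/10000 + (V_1 - V_2)/220 + (V_1 - 0)/22 = 0
  Node 2: (V_2 - V_1)/220 + (V_2 - 0)/8200 = 0
Collecting terms (coefficients in siemens):
  0.0501·V_1 - 0.004545·V_2 = 0.0024
  0.004667·V_2 - 0.004545·V_1 = 0
Determinant D = (0.0501)(0.004667) - (-0.004545)(-0.004545) = 0.0002132
V_1 = [(0.0024)(0.004667) - (-0.004545)(0)]/D = 0.05255 V
V_2 = [(0.0501)(0) - (0.0024)(-0.004545)]/D = 0.05117 V
V_th = V_2 - V_3 = 0.05117 - 0 = 0.05117 V
Step 2 — R_th: zero the source — replace V1 by a short circuit (node 3 merges into node 0) — and find the resistance seen between A (node 2) and B (node 0).
Reduce the network between node 2 (A) and node 0 (B) by series/parallel combination:
  Rp1 = R1 ‖ R3 (parallel, both between nodes 0 and 1) = 1/(1/10000 + 1/22) = 21.95 Ω
  Rs1 = R2 + Rp1 (series, joined only at node 1) = 220 + 21.95 = 242 Ω
  Rp2 = R4 ‖ Rs1 (parallel, both between nodes 0 and 2) = 1/(1/8200 + 1/242) = 235 Ω
R_th = 235 Ω
I_n = V_th/R_th = 0.05117/235 = 0.0002177 A, and R_n = R_th = 235 Ω

Final answer: I_n = 0.0002177 A, R_n = 235 Ω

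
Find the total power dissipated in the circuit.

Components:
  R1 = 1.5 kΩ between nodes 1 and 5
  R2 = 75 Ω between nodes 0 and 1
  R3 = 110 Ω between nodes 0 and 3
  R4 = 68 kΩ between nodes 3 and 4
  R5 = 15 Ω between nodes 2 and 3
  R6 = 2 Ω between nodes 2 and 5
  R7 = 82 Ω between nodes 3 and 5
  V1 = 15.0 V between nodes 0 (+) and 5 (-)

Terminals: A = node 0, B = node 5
Nodal analysis, taking node 5 as the 0 V reference.
Source V1 fixes V_0 = 15 V.
KCL at each unknown node (sum of currents leaving = 0; resistances in Ω):
  Node 1: (V_1 - 0)/1500 + (V_1 - 15)/75 = 0
  Node 2: (V_2 - V_3)/15 + (V_2 - 0)/2 = 0
  Node 3: (V_3 - 15)/110 + (V_3 - V_4)/68000 + (V_3 - V_2)/15 + (V_3 - 0)/82 = 0
  Node 4: (V_4 - V_3)/68000 = 0
Collecting terms (coefficients in siemens):
  0.014·V_1 = 0.2
  0.5667·V_2 - 0.06667·V_3 = 0
  0.08797·V_3 - 0.06667·V_2 - 0.00001471·V_4 = 0.1364
  0.00001471·V_4 - 0.00001471·V_3 = 0
Solving these 4 simultaneous equations (Gaussian elimination) gives:
  V_1 = 14.29 V, V_2 = 0.2003 V, V_3 = 1.702 V, V_4 = 1.702 V
Power in each resistor, P = (ΔV)²/R:
  P_R1 = (14.29 - 0)²/1500 = 0.1361 W
  P_R2 = (15 - 14.29)²/75 = 0.006803 W
  P_R3 = (15 - 1.702)²/110 = 1.608 W
  P_R4 = (1.702 - 1.702)²/68000 = 0 W
  P_R5 = (0.2003 - 1.702)²/15 = 0.1504 W
  P_R6 = (0.2003 - 0)²/2 = 0.02005 W
  P_R7 = (1.702 - 0)²/82 = 0.03534 W
P_total = P_R1 + P_R2 + P_R3 + P_R4 + P_R5 + P_R6 + P_R7 = 1.956 W

Final answer: 1.956 W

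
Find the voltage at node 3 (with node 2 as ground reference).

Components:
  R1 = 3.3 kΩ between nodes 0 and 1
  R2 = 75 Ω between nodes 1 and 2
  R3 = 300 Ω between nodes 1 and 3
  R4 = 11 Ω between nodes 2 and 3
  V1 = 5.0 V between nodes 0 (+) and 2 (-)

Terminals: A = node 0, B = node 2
Nodal analysis, taking node 2 as the 0 V reference.
Source V1 fixes V_0 = 5 V.
KCL at each unknown node (sum of currents leaving = 0; resistances in Ω):
  Node 1: (V_1 - 5)/3300 + (V_1 - 0)/75 + (V_1 - V_3)/300 = 0
  Node 3: (V_3 - V_1)/300 + (V_3 - 0)/11 = 0
Collecting terms (coefficients in siemens):
  0.01697·V_1 - 0.003333·V_3 = 0.001515
  0.09424·V_3 - 0.003333·V_1 = 0
Determinant D = (0.01697)(0.09424) - (-0.003333)(-0.003333) = 0.001588
V_1 = [(0.001515)(0.09424) - (-0.003333)(0)]/D = 0.08991 V
V_3 = [(0.01697)(0) - (0.001515)(-0.003333)]/D = 0.00318 V
The requested potential is V_3 = 0.00318 V.

Final answer: V_3 = 0.00318 V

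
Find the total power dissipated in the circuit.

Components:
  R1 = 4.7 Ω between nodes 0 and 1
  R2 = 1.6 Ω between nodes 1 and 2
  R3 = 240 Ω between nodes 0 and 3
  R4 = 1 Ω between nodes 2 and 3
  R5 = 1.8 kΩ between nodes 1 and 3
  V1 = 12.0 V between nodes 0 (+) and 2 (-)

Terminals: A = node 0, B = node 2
Nodal analysis, taking node 2 as the 0 V reference.
Source V1 fixes V_0 = 12 V.
KCL at each unknown node (sum of currents leaving = 0; resistances in Ω):
  Node 1: (V_1 - 12)/4.7 + (V_1 - 0)/1.6 + (V_1 - V_3)/1800 = 0
  Node 3: (V_3 - 12)/240 + (V_3 - 0)/1 + (V_3 - V_1)/1800 = 0
Collecting terms (coefficients in siemens):
  0.8383·V_1 - 0.0005556·V_3 = 2.553
  1.005·V_3 - 0.0005556·V_1 = 0.05
Determinant D = (0.8383)(1.005) - (-0.0005556)(-0.0005556) = 0.8423
V_1 = [(2.553)(1.005) - (-0.0005556)(0.05)]/D = 3.046 V
V_3 = [(0.8383)(0.05) - (2.553)(-0.0005556)]/D = 0.05145 V
Power in each resistor, P = (ΔV)²/R:
  P_R1 = (12 - 3.046)²/4.7 = 17.06 W
  P_R2 = (3.046 - 0)²/1.6 = 5.797 W
  P_R3 = (12 - 0.05145)²/240 = 0.5949 W
  P_R4 = (0 - 0.05145)²/1 = 0.002647 W
  P_R5 = (3.046 - 0.05145)²/1800 = 0.004981 W
P_total = P_R1 + P_R2 + P_R3 + P_R4 + P_R5 = 23.46 W

Final answer: 23.46 W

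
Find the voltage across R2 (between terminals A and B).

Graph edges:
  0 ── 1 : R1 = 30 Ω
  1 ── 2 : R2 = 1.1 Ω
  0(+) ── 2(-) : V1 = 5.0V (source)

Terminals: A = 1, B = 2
R1 and R2 are in series across V1 (node 0 → node 1 → node 2), and the output A–B is taken across R2, so this is a voltage divider.
Series current: I = V1/(R1 + R2) = 5/(30 + 1.1) = 5/31.1 = 0.1608 A
V_R2 = I × R2 = V1 × R2/(R1 + R2) = 5 × 1.1/31.1 = 0.1768 V

Final answer: 0.1768 V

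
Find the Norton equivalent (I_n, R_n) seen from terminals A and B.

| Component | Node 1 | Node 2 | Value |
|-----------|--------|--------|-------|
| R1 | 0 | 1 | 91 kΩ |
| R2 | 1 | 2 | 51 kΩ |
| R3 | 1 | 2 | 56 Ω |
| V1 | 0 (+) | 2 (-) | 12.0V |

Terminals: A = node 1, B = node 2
Find the Thévenin equivalent first; then I_n = V_th/R_th and R_n = R_th.
Step 1 — V_th is the open-circuit voltage V_A - V_B (nothing connected across the terminals).
Nodal analysis, taking node 2 as the 0 V reference.
Source V1 fixes V_0 = 12 V.
KCL at each unknown node (sum of currents leaving = 0; resistances in Ω):
  Node 1: (V_1 - 12)/91000 + (V_1 - 0)/51000 + (V_1 - 0)/56 = 0
Collecting terms: 0.01789 × V_1 = 0.0001319  =>  V_1 = 0.007372 V
V_th = V_1 - V_2 = 0.007372 - 0 = 0.007372 V
Step 2 — R_th: zero the source — replace V1 by a short circuit (node 2 merges into node 0) — and find the resistance seen between A (node 1) and B (node 0).
Reduce the network between node 1 (A) and node 0 (B) by series/parallel combination:
  Rp1 = R1 ‖ R2 ‖ R3 (parallel, all between nodes 0 and 1) = 1/(1/91000 + 1/51000 + 1/56) = 55.9 Ω
R_th = 55.9 Ω
I_n = V_th/R_th = 0.007372/55.9 = 0.0001319 A, and R_n = R_th = 55.9 Ω

Final answer: I_n = 0.0001319 A, R_n = 55.9 Ω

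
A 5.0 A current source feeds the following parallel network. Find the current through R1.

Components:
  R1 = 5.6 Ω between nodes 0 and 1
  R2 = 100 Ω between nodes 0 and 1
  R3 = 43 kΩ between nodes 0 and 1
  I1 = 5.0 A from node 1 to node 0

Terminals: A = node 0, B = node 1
All resistors sit directly between nodes 0 and 1, so they are in parallel and share one voltage V; the full source current 5 A splits among them.
1/R_par = 1/5.6 + 1/100 + 1/43000 = 0.1886 S  =>  R_par = 5.302 Ω
V = I × R_par = 5 × 5.302 = 26.51 V
I_R1 = V/R1 = 26.51/5.6 = 4.734 A

Final answer: 4.734 A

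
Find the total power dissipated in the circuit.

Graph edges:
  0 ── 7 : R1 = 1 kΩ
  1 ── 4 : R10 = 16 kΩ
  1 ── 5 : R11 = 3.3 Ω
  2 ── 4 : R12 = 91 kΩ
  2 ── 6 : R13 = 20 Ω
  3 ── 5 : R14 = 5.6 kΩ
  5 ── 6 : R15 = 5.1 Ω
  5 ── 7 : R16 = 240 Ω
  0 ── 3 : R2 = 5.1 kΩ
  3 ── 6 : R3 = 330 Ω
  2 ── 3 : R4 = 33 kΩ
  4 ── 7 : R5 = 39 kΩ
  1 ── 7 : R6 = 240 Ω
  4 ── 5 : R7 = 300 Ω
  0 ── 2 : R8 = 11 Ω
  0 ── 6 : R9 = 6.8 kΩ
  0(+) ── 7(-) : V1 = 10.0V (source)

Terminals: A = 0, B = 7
Nodal analysis, taking node 7 as the 0 V reference.
Source V1 fixes V_0 = 10 V.
KCL at each unknown node (sum of currents leaving = 0; resistances in Ω):
  Node 1: (V_1 - 0)/240 + (V_1 - V_4)/16000 + (V_1 - V_5)/3.3 = 0
  Node 2: (V_2 - V_3)/33000 + (V_2 - 10)/11 + (V_2 - V_4)/91000 + (V_2 - V_6)/20 = 0
  Node 3: (V_3 - 10)/5100 + (V_3 - V_6)/330 + (V_3 - V_2)/33000 + (V_3 - V_5)/5600 = 0
  Node 4: (V_4 - 0)/39000 + (V_4 - V_5)/300 + (V_4 - V_1)/16000 + (V_4 - V_2)/91000 = 0
  Node 5: (V_5 - V_4)/300 + (V_5 - V_1)/3.3 + (V_5 - V_3)/5600 + (V_5 - V_6)/5.1 + (V_5 - 0)/240 = 0
  Node 6: (V_6 - V_3)/330 + (V_6 - 10)/6800 + (V_6 - V_2)/20 + (V_6 - V_5)/5.1 = 0
Collecting terms (coefficients in siemens):
  0.3073·V_1 - 0.0000625·V_4 - 0.303·V_5 = 0
  0.141·V_2 - 0.0000303·V_3 - 0.00001099·V_4 - 0.05·V_6 = 0.9091
  0.003435·V_3 - 0.0000303·V_2 - 0.0001786·V_5 - 0.00303·V_6 = 0.001961
  0.003432·V_4 - 0.0000625·V_1 - 0.00001099·V_2 - 0.003333·V_5 = 0
  0.5068·V_5 - 0.303·V_1 - 0.0001786·V_3 - 0.003333·V_4 - 0.1961·V_6 = 0
  0.2493·V_6 - 0.05·V_2 - 0.00303·V_3 - 0.1961·V_5 = 0.001471
Solving these 6 simultaneous equations (Gaussian elimination) gives:
  V_1 = 7.606 V, V_2 = 9.303 V, V_3 = 8.143 V, V_4 = 7.656 V
  V_5 = 7.711 V, V_6 = 8.037 V
Power in each resistor, P = (ΔV)²/R:
  P_R1 = (10 - 0)²/1000 = 0.1 W
  P_R2 = (10 - 8.143)²/5100 = 0.0006761 W
  P_R3 = (8.143 - 8.037)²/330 = 0.00003423 W
  P_R4 = (9.303 - 8.143)²/33000 = 0.00004077 W
  P_R5 = (7.656 - 0)²/39000 = 0.001503 W
  P_R6 = (7.606 - 0)²/240 = 0.2411 W
  P_R7 = (7.656 - 7.711)²/300 = 0.000009867 W
  P_R8 = (10 - 9.303)²/11 = 0.04417 W
  P_R9 = (10 - 8.037)²/6800 = 0.0005668 W
  P_R10 = (7.606 - 7.656)²/16000 = 0.0000001573 W
  P_R11 = (7.606 - 7.711)²/3.3 = 0.003314 W
  P_R12 = (9.303 - 7.656)²/91000 = 0.0000298 W
  P_R13 = (9.303 - 8.037)²/20 = 0.08017 W
  P_R14 = (8.143 - 7.711)²/5600 = 0.00003337 W
  P_R15 = (7.711 - 8.037)²/5.1 = 0.02084 W
  P_R16 = (7.711 - 0)²/240 = 0.2477 W
P_total = P_R1 + P_R2 + P_R3 + P_R4 + P_R5 + P_R6 + P_R7 + P_R8 + P_R9 + P_R10 + P_R11 + P_R12 + P_R13 + P_R14 + P_R15 + P_R16 = 0.7402 W

Final answer: 0.7402 W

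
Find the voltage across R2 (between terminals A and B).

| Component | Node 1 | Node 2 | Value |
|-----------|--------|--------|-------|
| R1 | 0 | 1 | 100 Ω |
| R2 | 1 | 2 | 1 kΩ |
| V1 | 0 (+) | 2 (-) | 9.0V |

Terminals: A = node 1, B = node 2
R1 and R2 are in series across V1 (node 0 → node 1 → node 2), and the output A–B is taken across R2, so this is a voltage divider.
Series current: I = V1/(R1 + R2) = 9/(100 + 1000) = 9/1100 = 0.008182 A
V_R2 = I × R2 = V1 × R2/(R1 + R2) = 9 × 1000/1100 = 8.182 V

Final answer: 8.182 V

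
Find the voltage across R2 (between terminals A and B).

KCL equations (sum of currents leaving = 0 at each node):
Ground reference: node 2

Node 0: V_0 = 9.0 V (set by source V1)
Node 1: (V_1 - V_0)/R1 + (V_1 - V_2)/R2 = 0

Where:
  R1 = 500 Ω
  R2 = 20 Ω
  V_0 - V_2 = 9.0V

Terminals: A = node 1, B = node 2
R1 and R2 are in series across V1 (node 0 → node 1 → node 2), and the output A–B is taken across R2, so this is a voltage divider.
Series current: I = V1/(R1 + R2) = 9/(500 + 20) = 9/520 = 0.01731 A
V_R2 = I × R2 = V1 × R2/(R1 + R2) = 9 × 20/520 = 0.3462 V

Final answer: 0.3462 V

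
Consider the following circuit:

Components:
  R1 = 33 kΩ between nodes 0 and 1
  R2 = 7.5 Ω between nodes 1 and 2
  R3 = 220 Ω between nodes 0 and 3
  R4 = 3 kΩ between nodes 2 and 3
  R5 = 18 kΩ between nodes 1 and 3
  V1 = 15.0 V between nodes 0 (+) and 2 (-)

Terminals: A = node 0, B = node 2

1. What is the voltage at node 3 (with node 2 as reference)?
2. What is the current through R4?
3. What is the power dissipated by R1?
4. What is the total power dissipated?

Nodal analysis, taking node 2 as the 0 V reference.
Source V1 fixes V_0 = 15 V.
KCL at each unknown node (sum of currents leaving = 0; resistances in Ω):
  Node 1: (V_1 - 15)/33000 + (V_1 - 0)/7.5 + (V_1 - V_3)/18000 = 0
  Node 3: (V_3 - 15)/220 + (V_3 - 0)/3000 + (V_3 - V_1)/18000 = 0
Collecting terms (coefficients in siemens):
  0.1334·V_1 - 0.00005556·V_3 = 0.0004545
  0.004934·V_3 - 0.00005556·V_1 = 0.06818
Determinant D = (0.1334)(0.004934) - (-0.00005556)(-0.00005556) = 0.0006583
V_1 = [(0.0004545)(0.004934) - (-0.00005556)(0.06818)]/D = 0.009161 V
V_3 = [(0.1334)(0.06818) - (0.0004545)(-0.00005556)]/D = 13.82 V
Part 1:
  Read off the nodal solution: V_3 = 13.82 V
Part 2:
  I_R4 = (V_2 - V_3)/R4 = (0 - 13.82)/3000 = -0.004606 A
  Magnitude: I_R4 = 0.004606 A
Part 3:
  I_R1 = (V_0 - V_1)/R1 = (15 - 0.009161)/33000 = 0.0004543 A
  P_R1 = I_R1² × R1 = (0.0004543)² × 33000 = 0.00681 W
Part 4:
  Power in each resistor, P = (ΔV)²/R:
    P_R1 = (15 - 0.009161)²/33000 = 0.00681 W
    P_R2 = (0.009161 - 0)²/7.5 = 0.00001119 W
    P_R3 = (15 - 13.82)²/220 = 0.006352 W
    P_R4 = (0 - 13.82)²/3000 = 0.06364 W
    P_R5 = (0.009161 - 13.82)²/18000 = 0.01059 W
  P_total = P_R1 + P_R2 + P_R3 + P_R4 + P_R5 = 0.08741 W

Final answers:
1. V_3 = 13.82 V
2. I_R4 = 0.004606 A
3. P_R1 = 0.00681 W
4. P_total = 0.08741 W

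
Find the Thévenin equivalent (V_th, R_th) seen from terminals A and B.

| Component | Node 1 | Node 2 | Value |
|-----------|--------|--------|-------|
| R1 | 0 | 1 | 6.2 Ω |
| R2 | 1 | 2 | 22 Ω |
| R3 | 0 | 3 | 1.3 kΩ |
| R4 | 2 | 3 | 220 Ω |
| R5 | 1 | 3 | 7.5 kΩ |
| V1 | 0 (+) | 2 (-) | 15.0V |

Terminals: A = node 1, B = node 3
Step 1 — V_th is the open-circuit voltage V_A - V_B (nothing connected across the terminals).
Nodal analysis, taking node 2 as the 0 V reference.
Source V1 fixes V_0 = 15 V.
KCL at each unknown node (sum of currents leaving = 0; resistances in Ω):
  Node 1: (V_1 - 15)/6.2 + (V_1 - 0)/22 + (V_1 - V_3)/7500 = 0
  Node 3: (V_3 - 15)/1300 + (V_3 - 0)/220 + (V_3 - V_1)/7500 = 0
Collecting terms (coefficients in siemens):
  0.2069·V_1 - 0.0001333·V_3 = 2.419
  0.005448·V_3 - 0.0001333·V_1 = 0.01154
Determinant D = (0.2069)(0.005448) - (-0.0001333)(-0.0001333) = 0.001127
V_1 = [(2.419)(0.005448) - (-0.0001333)(0.01154)]/D = 11.7 V
V_3 = [(0.2069)(0.01154) - (2.419)(-0.0001333)]/D = 2.404 V
V_th = V_1 - V_3 = 11.7 - 2.404 = 9.292 V
Step 2 — R_th: zero the source — replace V1 by a short circuit (node 2 merges into node 0) — and find the resistance seen between A (node 1) and B (node 3).
Reduce the network between node 1 (A) and node 3 (B) by series/parallel combination:
  Rp1 = R1 ‖ R2 (parallel, both between nodes 0 and 1) = 1/(1/6.2 + 1/22) = 4.837 Ω
  Rp2 = R3 ‖ R4 (parallel, both between nodes 0 and 3) = 1/(1/1300 + 1/220) = 188.2 Ω
  Rs1 = Rp1 + Rp2 (series, joined only at node 0) = 4.837 + 188.2 = 193 Ω
  Rp3 = R5 ‖ Rs1 (parallel, both between nodes 1 and 3) = 1/(1/7500 + 1/193) = 188.2 Ω
R_th = 188.2 Ω

Final answer: V_th = 9.292 V, R_th = 188.2 Ω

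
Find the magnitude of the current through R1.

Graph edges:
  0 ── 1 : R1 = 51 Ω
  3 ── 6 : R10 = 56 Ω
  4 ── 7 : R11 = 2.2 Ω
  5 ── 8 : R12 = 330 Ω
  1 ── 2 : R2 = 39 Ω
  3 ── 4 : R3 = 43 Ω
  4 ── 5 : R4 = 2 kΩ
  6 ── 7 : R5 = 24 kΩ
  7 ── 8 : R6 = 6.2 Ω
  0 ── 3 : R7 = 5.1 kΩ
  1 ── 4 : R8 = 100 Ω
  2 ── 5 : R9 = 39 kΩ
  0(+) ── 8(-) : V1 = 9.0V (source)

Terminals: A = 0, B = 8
Nodal analysis, taking node 8 as the 0 V reference.
Source V1 fixes V_0 = 9 V.
KCL at each unknown node (sum of currents leaving = 0; resistances in Ω):
  Node 1: (V_1 - 9)/51 + (V_1 - V_2)/39 + (V_1 - V_4)/100 = 0
  Node 2: (V_2 - V_1)/39 + (V_2 - V_5)/39000 = 0
  Node 3: (V_3 - V_4)/43 + (V_3 - 9)/5100 + (V_3 - V_6)/56 = 0
  Node 4: (V_4 - V_3)/43 + (V_4 - V_5)/2000 + (V_4 - V_1)/100 + (V_4 - V_7)/2.2 = 0
  Node 5: (V_5 - V_4)/2000 + (V_5 - V_2)/39000 + (V_5 - 0)/330 = 0
  Node 6: (V_6 - V_7)/24000 + (V_6 - V_3)/56 = 0
  Node 7: (V_7 - V_6)/24000 + (V_7 - 0)/6.2 + (V_7 - V_4)/2.2 = 0
Collecting terms (coefficients in siemens):
  0.05525·V_1 - 0.02564·V_2 - 0.01·V_4 = 0.1765
  0.02567·V_2 - 0.02564·V_1 - 0.00002564·V_5 = 0
  0.04131·V_3 - 0.02326·V_4 - 0.01786·V_6 = 0.001765
  0.4883·V_4 - 0.01·V_1 - 0.02326·V_3 - 0.0005·V_5 - 0.4545·V_7 = 0
  0.003556·V_5 - 0.00002564·V_2 - 0.0005·V_4 = 0
  0.0179·V_6 - 0.01786·V_3 - 0.00004167·V_7 = 0
  0.6159·V_7 - 0.4545·V_4 - 0.00004167·V_6 = 0
Solving these 7 simultaneous equations (Gaussian elimination) gives:
  V_1 = 6.119 V, V_2 = 6.113 V, V_3 = 0.5564 V, V_4 = 0.4855 V
  V_5 = 0.1124 V, V_6 = 0.5559 V, V_7 = 0.3584 V
I_R1 = (V_0 - V_1)/R1 = (9 - 6.119)/51 = 0.05649 A
|I_R1| = 0.05649 A

Final answer: |I_R1| = 0.05649 A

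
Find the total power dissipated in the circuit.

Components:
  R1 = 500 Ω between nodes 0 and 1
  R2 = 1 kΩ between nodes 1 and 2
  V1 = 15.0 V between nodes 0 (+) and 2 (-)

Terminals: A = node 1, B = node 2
Nodal analysis, taking node 2 as the 0 V reference.
Source V1 fixes V_0 = 15 V.
KCL at each unknown node (sum of currents leaving = 0; resistances in Ω):
  Node 1: (V_1 - 15)/500 + (V_1 - 0)/1000 = 0
Collecting terms: 0.003 × V_1 = 0.03  =>  V_1 = 10 V
Power in each resistor, P = (ΔV)²/R:
  P_R1 = (15 - 10)²/500 = 0.05 W
  P_R2 = (10 - 0)²/1000 = 0.1 W
P_total = P_R1 + P_R2 = 0.15 W

Final answer: 0.15 W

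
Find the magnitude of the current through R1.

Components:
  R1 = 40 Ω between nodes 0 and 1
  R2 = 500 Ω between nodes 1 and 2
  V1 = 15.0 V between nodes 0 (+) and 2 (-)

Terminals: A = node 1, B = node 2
Nodal analysis, taking node 2 as the 0 V reference.
Source V1 fixes V_0 = 15 V.
KCL at each unknown node (sum of currents leaving = 0; resistances in Ω):
  Node 1: (V_1 - 15)/40 + (V_1 - 0)/500 = 0
Collecting terms: 0.027 × V_1 = 0.375  =>  V_1 = 13.89 V
I_R1 = (V_0 - V_1)/R1 = (15 - 13.89)/40 = 0.02778 A
|I_R1| = 0.02778 A

Final answer: |I_R1| = 0.02778 A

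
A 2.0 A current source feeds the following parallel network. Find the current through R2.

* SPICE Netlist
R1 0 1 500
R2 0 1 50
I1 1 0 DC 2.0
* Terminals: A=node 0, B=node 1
All resistors sit directly between nodes 0 and 1, so they are in parallel and share one voltage V; the full source current 2 A splits among them.
1/R_par = 1/500 + 1/50 = 0.022 S  =>  R_par = 45.45 Ω
V = I × R_par = 2 × 45.45 = 90.91 V
I_R2 = V/R2 = 90.91/50 = 1.818 A

Final answer: 1.818 A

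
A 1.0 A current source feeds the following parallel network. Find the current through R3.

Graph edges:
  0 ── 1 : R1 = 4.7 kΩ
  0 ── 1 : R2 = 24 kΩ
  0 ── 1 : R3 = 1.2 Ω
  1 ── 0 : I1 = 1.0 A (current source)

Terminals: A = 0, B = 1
All resistors sit directly between nodes 0 and 1, so they are in parallel and share one voltage V; the full source current 1 A splits among them.
1/R_par = 1/4700 + 1/24000 + 1/1.2 = 0.8336 S  =>  R_par = 1.2 Ω
V = I × R_par = 1 × 1.2 = 1.2 V
I_R3 = V/R3 = 1.2/1.2 = 0.9997 A

Final answer: 0.9997 A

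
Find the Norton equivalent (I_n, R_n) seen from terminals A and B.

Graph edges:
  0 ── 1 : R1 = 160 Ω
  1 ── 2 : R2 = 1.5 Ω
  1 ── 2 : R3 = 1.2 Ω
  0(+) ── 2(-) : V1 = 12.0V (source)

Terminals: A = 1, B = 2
Find the Thévenin equivalent first; then I_n = V_th/R_th and R_n = R_th.
Step 1 — V_th is the open-circuit voltage V_A - V_B (nothing connected across the terminals).
Nodal analysis, taking node 2 as the 0 V reference.
Source V1 fixes V_0 = 12 V.
KCL at each unknown node (sum of currents leaving = 0; resistances in Ω):
  Node 1: (V_1 - 12)/160 + (V_1 - 0)/1.5 + (V_1 - 0)/1.2 = 0
Collecting terms: 1.506 × V_1 = 0.075  =>  V_1 = 0.04979 V
V_th = V_1 - V_2 = 0.04979 - 0 = 0.04979 V
Step 2 — R_th: zero the source — replace V1 by a short circuit (node 2 merges into node 0) — and find the resistance seen between A (node 1) and B (node 0).
Reduce the network between node 1 (A) and node 0 (B) by series/parallel combination:
  Rp1 = R1 ‖ R2 ‖ R3 (parallel, all between nodes 0 and 1) = 1/(1/160 + 1/1.5 + 1/1.2) = 0.6639 Ω
R_th = 0.6639 Ω
I_n = V_th/R_th = 0.04979/0.6639 = 0.075 A, and R_n = R_th = 0.6639 Ω

Final answer: I_n = 0.075 A, R_n = 0.6639 Ω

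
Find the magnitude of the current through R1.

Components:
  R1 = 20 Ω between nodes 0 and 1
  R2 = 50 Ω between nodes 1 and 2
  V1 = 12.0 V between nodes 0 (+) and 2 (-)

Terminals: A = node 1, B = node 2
Nodal analysis, taking node 2 as the 0 V reference.
Source V1 fixes V_0 = 12 V.
KCL at each unknown node (sum of currents leaving = 0; resistances in Ω):
  Node 1: (V_1 - 12)/20 + (V_1 - 0)/50 = 0
Collecting terms: 0.07 × V_1 = 0.6  =>  V_1 = 8.571 V
I_R1 = (V_0 - V_1)/R1 = (12 - 8.571)/20 = 0.1714 A
|I_R1| = 0.1714 A

Final answer: |I_R1| = 0.1714 A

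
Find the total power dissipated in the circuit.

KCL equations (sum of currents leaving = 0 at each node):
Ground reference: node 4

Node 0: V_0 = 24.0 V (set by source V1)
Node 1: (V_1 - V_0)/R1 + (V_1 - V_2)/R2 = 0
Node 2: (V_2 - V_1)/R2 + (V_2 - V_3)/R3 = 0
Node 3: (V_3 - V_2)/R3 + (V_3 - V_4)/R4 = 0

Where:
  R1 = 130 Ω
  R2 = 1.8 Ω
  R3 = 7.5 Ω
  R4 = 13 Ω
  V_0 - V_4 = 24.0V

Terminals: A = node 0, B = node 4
Nodal analysis, taking node 4 as the 0 V reference.
Source V1 fixes V_0 = 24 V.
KCL at each unknown node (sum of currents leaving = 0; resistances in Ω):
  Node 1: (V_1 - 24)/130 + (V_1 - V_2)/1.8 = 0
  Node 2: (V_2 - V_1)/1.8 + (V_2 - V_3)/7.5 = 0
  Node 3: (V_3 - V_2)/7.5 + (V_3 - 0)/13 = 0
Collecting terms (coefficients in siemens):
  0.5632·V_1 - 0.5556·V_2 = 0.1846
  0.6889·V_2 - 0.5556·V_1 - 0.1333·V_3 = 0
  0.2103·V_3 - 0.1333·V_2 = 0
Solving these 3 simultaneous equations (Gaussian elimination) gives:
  V_1 = 3.514 V, V_2 = 3.23 V, V_3 = 2.049 V
Power in each resistor, P = (ΔV)²/R:
  P_R1 = (24 - 3.514)²/130 = 3.228 W
  P_R2 = (3.514 - 3.23)²/1.8 = 0.0447 W
  P_R3 = (3.23 - 2.049)²/7.5 = 0.1862 W
  P_R4 = (2.049 - 0)²/13 = 0.3228 W
P_total = P_R1 + P_R2 + P_R3 + P_R4 = 3.782 W

Final answer: 3.782 W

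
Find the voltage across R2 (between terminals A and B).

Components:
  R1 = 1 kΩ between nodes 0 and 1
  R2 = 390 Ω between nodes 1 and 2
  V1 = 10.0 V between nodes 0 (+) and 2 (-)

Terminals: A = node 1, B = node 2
R1 and R2 are in series across V1 (node 0 → node 1 → node 2), and the output A–B is taken across R2, so this is a voltage divider.
Series current: I = V1/(R1 + R2) = 10/(1000 + 390) = 10/1390 = 0.007194 A
V_R2 = I × R2 = V1 × R2/(R1 + R2) = 10 × 390/1390 = 2.806 V

Final answer: 2.806 V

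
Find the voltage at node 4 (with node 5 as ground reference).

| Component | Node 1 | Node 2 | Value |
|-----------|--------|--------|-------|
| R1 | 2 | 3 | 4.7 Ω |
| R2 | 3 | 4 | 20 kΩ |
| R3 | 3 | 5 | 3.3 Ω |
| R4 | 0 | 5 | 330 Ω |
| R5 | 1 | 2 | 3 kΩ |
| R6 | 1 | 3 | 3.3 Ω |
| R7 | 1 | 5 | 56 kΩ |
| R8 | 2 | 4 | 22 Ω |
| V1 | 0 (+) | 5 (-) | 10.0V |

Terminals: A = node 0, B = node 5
Nodal analysis, taking node 5 as the 0 V reference.
Source V1 fixes V_0 = 10 V.
KCL at each unknown node (sum of currents leaving = 0; resistances in Ω):
  Node 1: (V_1 - V_2)/3000 + (V_1 - V_3)/3.3 + (V_1 - 0)/56000 = 0
  Node 2: (V_2 - V_3)/4.7 + (V_2 - V_1)/3000 + (V_2 - V_4)/22 = 0
  Node 3: (V_3 - V_2)/4.7 + (V_3 - V_4)/20000 + (V_3 - 0)/3.3 + (V_3 - V_1)/3.3 = 0
  Node 4: (V_4 - V_3)/20000 + (V_4 - V_2)/22 = 0
Collecting terms (coefficients in siemens):
  0.3034·V_1 - 0.0003333·V_2 - 0.303·V_3 = 0
  0.2586·V_2 - 0.0003333·V_1 - 0.2128·V_3 - 0.04545·V_4 = 0
  0.8189·V_3 - 0.303·V_1 - 0.2128·V_2 - 0.00005·V_4 = 0
  0.0455·V_4 - 0.04545·V_2 - 0.00005·V_3 = 0
Solving these 4 simultaneous equations (Gaussian elimination) gives:
  V_1 = 0 V, V_2 = 0 V, V_3 = 0 V, V_4 = 0 V
The requested potential is V_4 = 0 V.

Final answer: V_4 = 0 V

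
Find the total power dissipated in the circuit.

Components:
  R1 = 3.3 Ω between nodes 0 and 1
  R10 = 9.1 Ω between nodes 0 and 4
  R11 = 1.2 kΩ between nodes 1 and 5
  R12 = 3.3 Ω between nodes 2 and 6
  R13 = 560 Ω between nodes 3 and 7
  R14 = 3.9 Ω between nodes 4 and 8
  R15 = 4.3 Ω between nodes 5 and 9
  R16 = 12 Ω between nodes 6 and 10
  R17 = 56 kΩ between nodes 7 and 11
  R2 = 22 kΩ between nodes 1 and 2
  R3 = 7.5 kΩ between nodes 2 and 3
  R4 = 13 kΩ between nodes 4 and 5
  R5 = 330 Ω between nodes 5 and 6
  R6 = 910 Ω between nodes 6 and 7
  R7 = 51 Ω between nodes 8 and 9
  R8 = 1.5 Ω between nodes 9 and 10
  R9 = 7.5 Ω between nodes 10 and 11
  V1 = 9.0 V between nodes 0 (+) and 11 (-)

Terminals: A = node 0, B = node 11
Nodal analysis, taking node 11 as the 0 V reference.
Source V1 fixes V_0 = 9 V.
KCL at each unknown node (sum of currents leaving = 0; resistances in Ω):
  Node 1: (V_1 - 9)/3.3 + (V_1 - V_2)/22000 + (V_1 - V_5)/1200 = 0
  Node 2: (V_2 - V_1)/22000 + (V_2 - V_3)/7500 + (V_2 - V_6)/3.3 = 0
  Node 3: (V_3 - V_2)/7500 + (V_3 - V_7)/560 = 0
  Node 4: (V_4 - V_5)/13000 + (V_4 - 9)/9.1 + (V_4 - V_8)/3.9 = 0
  Node 5: (V_5 - V_4)/13000 + (V_5 - V_6)/330 + (V_5 - V_1)/1200 + (V_5 - V_9)/4.3 = 0
  Node 6: (V_6 - V_5)/330 + (V_6 - V_7)/910 + (V_6 - V_2)/3.3 + (V_6 - V_10)/12 = 0
  Node 7: (V_7 - V_6)/910 + (V_7 - V_3)/560 + (V_7 - 0)/56000 = 0
  Node 8: (V_8 - V_9)/51 + (V_8 - V_4)/3.9 = 0
  Node 9: (V_9 - V_8)/51 + (V_9 - V_10)/1.5 + (V_9 - V_5)/4.3 = 0
  Node 10: (V_10 - V_9)/1.5 + (V_10 - 0)/7.5 + (V_10 - V_6)/12 = 0
Collecting terms (coefficients in siemens):
  0.3039·V_1 - 0.00004545·V_2 - 0.0008333·V_5 = 2.727
  0.3032·V_2 - 0.00004545·V_1 - 0.0001333·V_3 - 0.303·V_6 = 0
  0.001919·V_3 - 0.0001333·V_2 - 0.001786·V_7 = 0
  0.3664·V_4 - 0.00007692·V_5 - 0.2564·V_8 = 0.989
  0.2365·V_5 - 0.0008333·V_1 - 0.00007692·V_4 - 0.00303·V_6 - 0.2326·V_9 = 0
  0.3905·V_6 - 0.303·V_2 - 0.00303·V_5 - 0.001099·V_7 - 0.08333·V_10 = 0
  0.002902·V_7 - 0.001786·V_3 - 0.001099·V_6 = 0
  0.276·V_8 - 0.2564·V_4 - 0.01961·V_9 = 0
  0.9188·V_9 - 0.2326·V_5 - 0.01961·V_8 - 0.6667·V_10 = 0
  0.8833·V_10 - 0.08333·V_6 - 0.6667·V_9 = 0
Solving these 10 simultaneous equations (Gaussian elimination) gives:
  V_1 = 8.977 V, V_2 = 0.9856 V, V_3 = 0.9714 V, V_4 = 7.882 V
  V_5 = 1.193 V, V_6 = 0.9844 V, V_7 = 0.9703 V, V_8 = 7.405 V
  V_9 = 1.166 V, V_10 = 0.9726 V
Power in each resistor, P = (ΔV)²/R:
  P_R1 = (9 - 8.977)²/3.3 = 0.0001549 W
  P_R2 = (8.977 - 0.9856)²/22000 = 0.002903 W
  P_R3 = (0.9856 - 0.9714)²/7500 = 0.00000002681 W
  P_R4 = (7.882 - 1.193)²/13000 = 0.003442 W
  P_R5 = (1.193 - 0.9844)²/330 = 0.000132 W
  P_R6 = (0.9844 - 0.9703)²/910 = 0.0000002168 W
  P_R7 = (7.405 - 1.166)²/51 = 0.7633 W
  P_R8 = (1.166 - 0.9726)²/1.5 = 0.02485 W
  P_R9 = (0.9726 - 0)²/7.5 = 0.1261 W
  P_R10 = (9 - 7.882)²/9.1 = 0.1373 W
  P_R11 = (8.977 - 1.193)²/1200 = 0.0505 W
  P_R12 = (0.9856 - 0.9844)²/3.3 = 0.000000431 W
  P_R13 = (0.9714 - 0.9703)²/560 = 0.000000002002 W
  P_R14 = (7.882 - 7.405)²/3.9 = 0.05837 W
  P_R15 = (1.193 - 1.166)²/4.3 = 0.0001744 W
  P_R16 = (0.9844 - 0.9726)²/12 = 0.00001149 W
  P_R17 = (0.9703 - 0)²/56000 = 0.00001681 W
P_total = P_R1 + P_R2 + P_R3 + P_R4 + P_R5 + P_R6 + P_R7 + P_R8 + P_R9 + P_R10 + P_R11 + P_R12 + P_R13 + P_R14 + P_R15 + P_R16 + P_R17 = 1.167 W

Final answer: 1.167 W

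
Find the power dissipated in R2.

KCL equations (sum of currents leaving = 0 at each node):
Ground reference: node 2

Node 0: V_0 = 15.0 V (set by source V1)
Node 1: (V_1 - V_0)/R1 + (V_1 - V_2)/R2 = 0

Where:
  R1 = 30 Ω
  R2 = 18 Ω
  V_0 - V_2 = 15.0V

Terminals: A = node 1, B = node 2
Nodal analysis, taking node 2 as the 0 V reference.
Source V1 fixes V_0 = 15 V.
KCL at each unknown node (sum of currents leaving = 0; resistances in Ω):
  Node 1: (V_1 - 15)/30 + (V_1 - 0)/18 = 0
Collecting terms: 0.08889 × V_1 = 0.5  =>  V_1 = 5.625 V
I_R2 = (V_1 - V_2)/R2 = (5.625 - 0)/18 = 0.3125 A
P_R2 = I_R2² × R2 = (0.3125)² × 18 = 1.758 W

Final answer: 1.758 W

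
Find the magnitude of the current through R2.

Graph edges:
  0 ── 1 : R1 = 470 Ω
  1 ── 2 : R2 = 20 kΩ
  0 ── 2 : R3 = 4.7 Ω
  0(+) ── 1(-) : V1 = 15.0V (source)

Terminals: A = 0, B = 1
Nodal analysis, taking node 1 as the 0 V reference.
Source V1 fixes V_0 = 15 V.
KCL at each unknown node (sum of currents leaving = 0; resistances in Ω):
  Node 2: (V_2 - 0)/20000 + (V_2 - 15)/4.7 = 0
Collecting terms: 0.2128 × V_2 = 3.191  =>  V_2 = 15 V
I_R2 = (V_1 - V_2)/R2 = (0 - 15)/20000 = -0.0007498 A
|I_R2| = 0.0007498 A

Final answer: |I_R2| = 0.0007498 A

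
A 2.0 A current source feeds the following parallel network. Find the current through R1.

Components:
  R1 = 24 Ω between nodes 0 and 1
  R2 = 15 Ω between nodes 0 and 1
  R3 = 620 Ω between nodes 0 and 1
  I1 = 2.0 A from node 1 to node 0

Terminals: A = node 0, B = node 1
All resistors sit directly between nodes 0 and 1, so they are in parallel and share one voltage V; the full source current 2 A splits among them.
1/R_par = 1/24 + 1/15 + 1/620 = 0.1099 S  =>  R_par = 9.095 Ω
V = I × R_par = 2 × 9.095 = 18.19 V
I_R1 = V/R1 = 18.19/24 = 0.7579 A

Final answer: 0.7579 A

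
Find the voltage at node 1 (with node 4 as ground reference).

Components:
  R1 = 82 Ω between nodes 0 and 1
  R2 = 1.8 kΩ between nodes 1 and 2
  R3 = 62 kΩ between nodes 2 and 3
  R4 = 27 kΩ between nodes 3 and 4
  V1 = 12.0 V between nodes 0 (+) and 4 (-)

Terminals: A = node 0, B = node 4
Nodal analysis, taking node 4 as the 0 V reference.
Source V1 fixes V_0 = 12 V.
KCL at each unknown node (sum of currents leaving = 0; resistances in Ω):
  Node 1: (V_1 - 12)/82 + (V_1 - V_2)/1800 = 0
  Node 2: (V_2 - V_1)/1800 + (V_2 - V_3)/62000 = 0
  Node 3: (V_3 - V_2)/62000 + (V_3 - 0)/27000 = 0
Collecting terms (coefficients in siemens):
  0.01275·V_1 - 0.0005556·V_2 = 0.1463
  0.0005717·V_2 - 0.0005556·V_1 - 0.00001613·V_3 = 0
  0.00005317·V_3 - 0.00001613·V_2 = 0
Solving these 3 simultaneous equations (Gaussian elimination) gives:
  V_1 = 11.99 V, V_2 = 11.75 V, V_3 = 3.565 V
The requested potential is V_1 = 11.99 V.

Final answer: V_1 = 11.99 V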